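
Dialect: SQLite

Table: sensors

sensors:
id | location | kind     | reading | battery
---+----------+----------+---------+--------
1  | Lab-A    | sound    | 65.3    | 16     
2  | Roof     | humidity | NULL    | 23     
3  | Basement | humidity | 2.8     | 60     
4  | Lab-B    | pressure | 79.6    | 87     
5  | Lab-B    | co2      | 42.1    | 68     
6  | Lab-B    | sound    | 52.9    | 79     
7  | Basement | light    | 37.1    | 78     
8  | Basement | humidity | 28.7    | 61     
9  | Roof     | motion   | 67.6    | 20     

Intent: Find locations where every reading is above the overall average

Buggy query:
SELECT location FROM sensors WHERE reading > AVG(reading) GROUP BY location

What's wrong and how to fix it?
Bug: WHERE evaluates per row before aggregation, so AVG() is unavailable

Fix: Compute the overall average in a scalar subquery and compare each group's MIN against it in HAVING

Corrected query:
SELECT location FROM sensors GROUP BY location HAVING MIN(reading) > (SELECT AVG(reading) FROM sensors)

Result:
location
--------
Lab-A   
Roof    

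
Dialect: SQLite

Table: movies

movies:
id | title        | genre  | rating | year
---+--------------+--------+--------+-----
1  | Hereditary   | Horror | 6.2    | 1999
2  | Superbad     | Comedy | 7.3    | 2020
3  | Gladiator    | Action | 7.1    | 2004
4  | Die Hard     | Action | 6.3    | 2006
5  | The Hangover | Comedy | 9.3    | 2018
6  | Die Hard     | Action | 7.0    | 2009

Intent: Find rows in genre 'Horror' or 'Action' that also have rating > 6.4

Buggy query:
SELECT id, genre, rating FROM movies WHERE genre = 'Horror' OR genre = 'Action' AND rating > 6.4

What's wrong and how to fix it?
Bug: AND binds tighter than OR, so this parses as genre = 'Horror' OR (genre = 'Action' AND rating > 6.4)

Fix: Add parentheses around the OR so the AND applies to both alternatives

Corrected query:
SELECT id, genre, rating FROM movies WHERE (genre = 'Horror' OR genre = 'Action') AND rating > 6.4

Result:
id | genre  | rating
---+--------+-------
3  | Action | 7.1   
6  | Action | 7     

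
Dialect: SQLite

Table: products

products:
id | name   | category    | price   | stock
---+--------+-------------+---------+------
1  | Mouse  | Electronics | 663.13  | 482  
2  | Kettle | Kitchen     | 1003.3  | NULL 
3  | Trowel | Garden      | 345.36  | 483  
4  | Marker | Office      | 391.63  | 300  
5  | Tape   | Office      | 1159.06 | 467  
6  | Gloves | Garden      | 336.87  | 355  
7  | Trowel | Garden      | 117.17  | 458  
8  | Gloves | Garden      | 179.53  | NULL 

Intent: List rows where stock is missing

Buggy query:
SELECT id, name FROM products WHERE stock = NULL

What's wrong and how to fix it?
Bug: Comparing to NULL with '=' never matches; NULL = NULL is unknown, not true

Fix: Replace '= NULL' with 'IS NULL'

Corrected query:
SELECT id, name FROM products WHERE stock IS NULL

Result:
id | name  
---+-------
2  | Kettle
8  | Gloves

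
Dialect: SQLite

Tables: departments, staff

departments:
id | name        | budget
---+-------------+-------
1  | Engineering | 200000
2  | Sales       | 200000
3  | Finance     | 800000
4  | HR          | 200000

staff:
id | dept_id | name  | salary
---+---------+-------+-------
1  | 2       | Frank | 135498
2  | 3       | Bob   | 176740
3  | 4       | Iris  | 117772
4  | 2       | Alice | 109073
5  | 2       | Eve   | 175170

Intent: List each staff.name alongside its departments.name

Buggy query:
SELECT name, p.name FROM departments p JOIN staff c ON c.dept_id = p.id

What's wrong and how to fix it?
Bug: Both tables have a 'name' column; the unqualified reference is ambiguous

Fix: Qualify the column with its table alias (c.name)

Corrected query:
SELECT c.name, p.name FROM departments p JOIN staff c ON c.dept_id = p.id

Result:
name  | name   
------+--------
Frank | Sales  
Bob   | Finance
Iris  | HR     
Alice | Sales  
Eve   | Sales  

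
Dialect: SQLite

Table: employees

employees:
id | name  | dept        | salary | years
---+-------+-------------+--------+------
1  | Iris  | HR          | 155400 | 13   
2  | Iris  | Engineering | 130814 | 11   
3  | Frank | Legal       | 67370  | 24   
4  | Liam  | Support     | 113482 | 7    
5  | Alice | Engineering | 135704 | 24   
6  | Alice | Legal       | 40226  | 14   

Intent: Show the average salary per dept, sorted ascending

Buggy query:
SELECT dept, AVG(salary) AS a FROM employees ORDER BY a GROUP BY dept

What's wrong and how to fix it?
Bug: GROUP BY must precede ORDER BY

Fix: Reorder: SELECT … FROM … GROUP BY … ORDER BY …

Corrected query:
SELECT dept, AVG(salary) AS a FROM employees GROUP BY dept ORDER BY a

Result:
dept        | a     
------------+-------
Legal       | 53798 
Support     | 113482
Engineering | 133259
HR          | 155400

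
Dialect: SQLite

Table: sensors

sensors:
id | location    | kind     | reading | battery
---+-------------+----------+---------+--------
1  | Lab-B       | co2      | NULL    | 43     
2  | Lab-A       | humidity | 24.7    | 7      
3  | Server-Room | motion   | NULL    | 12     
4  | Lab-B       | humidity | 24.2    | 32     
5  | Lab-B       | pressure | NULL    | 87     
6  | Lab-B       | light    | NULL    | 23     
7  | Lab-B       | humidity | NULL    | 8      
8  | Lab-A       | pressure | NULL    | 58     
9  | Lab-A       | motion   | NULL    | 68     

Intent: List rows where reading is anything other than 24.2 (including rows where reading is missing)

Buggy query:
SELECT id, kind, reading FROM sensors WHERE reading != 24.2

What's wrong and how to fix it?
Bug: 'reading != 24.2' is unknown when reading is NULL, so NULL rows are silently excluded

Fix: Handle NULL separately with IS NULL alongside the inequality

Corrected query:
SELECT id, kind, reading FROM sensors WHERE reading != 24.2 OR reading IS NULL

Result:
id | kind     | reading
---+----------+--------
1  | co2      | NULL   
2  | humidity | 24.7   
3  | motion   | NULL   
5  | pressure | NULL   
6  | light    | NULL   
7  | humidity | NULL   
8  | pressure | NULL   
9  | motion   | NULL   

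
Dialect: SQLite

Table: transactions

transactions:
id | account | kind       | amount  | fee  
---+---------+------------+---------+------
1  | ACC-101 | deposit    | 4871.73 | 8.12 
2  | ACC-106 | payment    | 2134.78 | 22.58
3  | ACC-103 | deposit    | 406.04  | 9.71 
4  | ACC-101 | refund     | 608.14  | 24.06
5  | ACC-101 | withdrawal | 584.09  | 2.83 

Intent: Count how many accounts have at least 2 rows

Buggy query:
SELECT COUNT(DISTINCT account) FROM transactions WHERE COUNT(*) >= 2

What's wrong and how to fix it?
Bug: WHERE filters individual rows, not groups, so a group-level COUNT is invalid there

Fix: Use a subquery that GROUPs and filters with HAVING, then count its rows

Corrected query:
SELECT COUNT(*) FROM (SELECT account FROM transactions GROUP BY account HAVING COUNT(*) >= 2)

Result:
COUNT(*)
--------
1       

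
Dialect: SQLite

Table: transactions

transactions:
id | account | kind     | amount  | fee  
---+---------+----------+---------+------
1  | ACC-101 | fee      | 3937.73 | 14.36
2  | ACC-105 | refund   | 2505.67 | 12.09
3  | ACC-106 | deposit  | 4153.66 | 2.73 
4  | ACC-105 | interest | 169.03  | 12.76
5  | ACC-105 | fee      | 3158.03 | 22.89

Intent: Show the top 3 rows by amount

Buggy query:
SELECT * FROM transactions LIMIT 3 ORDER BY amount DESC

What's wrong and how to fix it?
Bug: LIMIT must come after ORDER BY

Fix: Swap the clauses: ORDER BY first, then LIMIT

Corrected query:
SELECT * FROM transactions ORDER BY amount DESC LIMIT 3

Result:
id | account | kind    | amount  | fee  
---+---------+---------+---------+------
3  | ACC-106 | deposit | 4153.66 | 2.73 
1  | ACC-101 | fee     | 3937.73 | 14.36
5  | ACC-105 | fee     | 3158.03 | 22.89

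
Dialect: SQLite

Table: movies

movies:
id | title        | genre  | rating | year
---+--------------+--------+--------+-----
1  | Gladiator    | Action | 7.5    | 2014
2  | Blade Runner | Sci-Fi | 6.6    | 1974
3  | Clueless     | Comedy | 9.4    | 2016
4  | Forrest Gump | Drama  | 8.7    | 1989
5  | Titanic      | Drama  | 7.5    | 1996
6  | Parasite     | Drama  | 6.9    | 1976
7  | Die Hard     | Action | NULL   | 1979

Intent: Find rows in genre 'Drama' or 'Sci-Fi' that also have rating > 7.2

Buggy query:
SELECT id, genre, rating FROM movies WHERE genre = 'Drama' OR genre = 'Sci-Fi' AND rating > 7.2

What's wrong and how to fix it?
Bug: Without parentheses, AND is evaluated before OR, so the rating filter only applies to the 'Sci-Fi' branch

Fix: Group the OR with parentheses (or use IN), then AND the threshold

Corrected query:
SELECT id, genre, rating FROM movies WHERE (genre = 'Drama' OR genre = 'Sci-Fi') AND rating > 7.2

Result:
id | genre | rating
---+-------+-------
4  | Drama | 8.7   
5  | Drama | 7.5   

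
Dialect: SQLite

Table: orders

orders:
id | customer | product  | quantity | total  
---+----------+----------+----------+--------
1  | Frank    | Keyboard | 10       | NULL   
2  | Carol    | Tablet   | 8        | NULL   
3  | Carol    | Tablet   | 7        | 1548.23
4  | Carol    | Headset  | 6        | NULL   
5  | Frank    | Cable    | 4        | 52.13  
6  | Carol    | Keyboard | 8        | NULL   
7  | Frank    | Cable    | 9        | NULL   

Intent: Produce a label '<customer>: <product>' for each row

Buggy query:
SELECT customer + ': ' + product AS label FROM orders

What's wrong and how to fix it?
Bug: '+' is numeric addition; on text columns SQLite converts them to 0 instead of concatenating

Fix: Use the || operator for string concatenation

Corrected query:
SELECT customer || ': ' || product AS label FROM orders

Result:
label          
---------------
Frank: Keyboard
Carol: Tablet  
Carol: Tablet  
Carol: Headset 
Frank: Cable   
Carol: Keyboard
Frank: Cable   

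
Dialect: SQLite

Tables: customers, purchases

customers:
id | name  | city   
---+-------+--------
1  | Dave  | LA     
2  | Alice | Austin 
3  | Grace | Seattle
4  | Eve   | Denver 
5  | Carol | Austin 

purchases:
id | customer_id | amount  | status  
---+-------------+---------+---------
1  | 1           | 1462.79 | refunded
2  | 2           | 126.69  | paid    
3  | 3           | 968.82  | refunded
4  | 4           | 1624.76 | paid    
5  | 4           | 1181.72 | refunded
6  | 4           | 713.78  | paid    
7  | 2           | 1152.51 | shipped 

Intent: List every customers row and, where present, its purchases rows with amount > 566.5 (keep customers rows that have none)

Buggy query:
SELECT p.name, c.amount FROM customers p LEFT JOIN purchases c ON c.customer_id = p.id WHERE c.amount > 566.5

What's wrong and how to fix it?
Bug: A WHERE condition on the right-hand table after LEFT JOIN drops unmatched parents

Fix: Move the right-table condition into the ON clause so unmatched parents are kept

Corrected query:
SELECT p.name, c.amount FROM customers p LEFT JOIN purchases c ON c.customer_id = p.id AND c.amount > 566.5

Result:
name  | amount 
------+--------
Dave  | 1462.79
Alice | 1152.51
Grace | 968.82 
Eve   | 713.78 
Eve   | 1181.72
Eve   | 1624.76
Carol | NULL   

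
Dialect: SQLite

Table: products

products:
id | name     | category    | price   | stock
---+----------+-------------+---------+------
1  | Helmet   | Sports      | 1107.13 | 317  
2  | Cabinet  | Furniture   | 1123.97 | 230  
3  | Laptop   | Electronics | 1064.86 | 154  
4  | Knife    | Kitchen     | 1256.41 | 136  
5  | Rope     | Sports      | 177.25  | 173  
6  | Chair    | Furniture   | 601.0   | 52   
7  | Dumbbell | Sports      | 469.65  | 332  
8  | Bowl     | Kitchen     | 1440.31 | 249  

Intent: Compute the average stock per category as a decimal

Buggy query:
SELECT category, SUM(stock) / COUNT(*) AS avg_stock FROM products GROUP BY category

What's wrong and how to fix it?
Bug: SUM(stock) and COUNT(*) are both integers; the division truncates the fractional part

Fix: Cast one side to REAL so the division keeps the fractional part

Corrected query:
SELECT category, SUM(stock) * 1.0 / COUNT(*) AS avg_stock FROM products GROUP BY category

Result:
category    | avg_stock
------------+----------
Electronics | 154      
Furniture   | 141      
Kitchen     | 192.5    
Sports      | 274      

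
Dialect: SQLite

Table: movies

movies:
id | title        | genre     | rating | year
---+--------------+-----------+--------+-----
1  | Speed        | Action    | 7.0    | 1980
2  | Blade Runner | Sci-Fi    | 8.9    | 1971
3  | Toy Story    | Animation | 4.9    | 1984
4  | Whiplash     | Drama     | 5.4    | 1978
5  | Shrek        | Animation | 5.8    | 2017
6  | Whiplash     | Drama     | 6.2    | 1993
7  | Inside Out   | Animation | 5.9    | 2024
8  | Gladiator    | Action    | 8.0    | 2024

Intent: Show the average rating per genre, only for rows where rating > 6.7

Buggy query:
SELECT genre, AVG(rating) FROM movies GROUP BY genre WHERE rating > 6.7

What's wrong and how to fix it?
Bug: WHERE cannot follow GROUP BY

Fix: Move the WHERE clause before GROUP BY

Corrected query:
SELECT genre, AVG(rating) FROM movies WHERE rating > 6.7 GROUP BY genre

Result:
genre  | AVG(rating)
-------+------------
Action | 7.5        
Sci-Fi | 8.9        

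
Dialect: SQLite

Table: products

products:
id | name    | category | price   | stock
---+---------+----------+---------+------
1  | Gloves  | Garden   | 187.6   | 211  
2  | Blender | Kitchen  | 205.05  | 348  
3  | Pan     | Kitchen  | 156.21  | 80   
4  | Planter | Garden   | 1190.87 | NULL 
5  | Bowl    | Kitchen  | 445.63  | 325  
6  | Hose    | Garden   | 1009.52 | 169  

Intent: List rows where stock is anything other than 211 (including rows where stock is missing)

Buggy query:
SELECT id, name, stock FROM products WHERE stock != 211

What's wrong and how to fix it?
Bug: Inequality against NULL is unknown, not true; rows with NULL are dropped

Fix: Add an explicit OR stock IS NULL to include the missing-value rows

Corrected query:
SELECT id, name, stock FROM products WHERE stock != 211 OR stock IS NULL

Result:
id | name    | stock
---+---------+------
2  | Blender | 348  
3  | Pan     | 80   
4  | Planter | NULL 
5  | Bowl    | 325  
6  | Hose    | 169  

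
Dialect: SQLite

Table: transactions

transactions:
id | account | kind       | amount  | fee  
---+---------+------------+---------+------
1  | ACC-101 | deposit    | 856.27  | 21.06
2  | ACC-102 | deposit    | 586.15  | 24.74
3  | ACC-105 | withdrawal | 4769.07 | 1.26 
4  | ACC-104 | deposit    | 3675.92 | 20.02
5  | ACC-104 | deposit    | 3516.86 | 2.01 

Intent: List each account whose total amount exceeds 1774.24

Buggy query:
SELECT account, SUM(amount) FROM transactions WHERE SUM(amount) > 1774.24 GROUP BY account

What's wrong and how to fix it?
Bug: WHERE runs before GROUP BY, so aggregates aren't available there

Fix: Move the aggregate condition to a HAVING clause

Corrected query:
SELECT account, SUM(amount) FROM transactions GROUP BY account HAVING SUM(amount) > 1774.24

Result:
account | SUM(amount)
--------+------------
ACC-104 | 7192.78    
ACC-105 | 4769.07    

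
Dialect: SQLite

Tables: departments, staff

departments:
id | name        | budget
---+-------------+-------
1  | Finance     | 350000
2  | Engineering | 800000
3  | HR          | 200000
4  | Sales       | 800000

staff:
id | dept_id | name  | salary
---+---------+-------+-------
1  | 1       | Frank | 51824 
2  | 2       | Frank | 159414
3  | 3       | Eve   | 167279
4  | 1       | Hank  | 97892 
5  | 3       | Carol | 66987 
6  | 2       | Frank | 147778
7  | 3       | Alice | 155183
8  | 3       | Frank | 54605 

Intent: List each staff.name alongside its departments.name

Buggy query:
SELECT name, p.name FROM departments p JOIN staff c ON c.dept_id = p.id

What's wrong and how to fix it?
Bug: Both tables have a 'name' column; the unqualified reference is ambiguous

Fix: Qualify the column with its table alias (c.name)

Corrected query:
SELECT c.name, p.name FROM departments p JOIN staff c ON c.dept_id = p.id

Result:
name  | name       
------+------------
Frank | Finance    
Frank | Engineering
Eve   | HR         
Hank  | Finance    
Carol | HR         
Frank | Engineering
Alice | HR         
Frank | HR         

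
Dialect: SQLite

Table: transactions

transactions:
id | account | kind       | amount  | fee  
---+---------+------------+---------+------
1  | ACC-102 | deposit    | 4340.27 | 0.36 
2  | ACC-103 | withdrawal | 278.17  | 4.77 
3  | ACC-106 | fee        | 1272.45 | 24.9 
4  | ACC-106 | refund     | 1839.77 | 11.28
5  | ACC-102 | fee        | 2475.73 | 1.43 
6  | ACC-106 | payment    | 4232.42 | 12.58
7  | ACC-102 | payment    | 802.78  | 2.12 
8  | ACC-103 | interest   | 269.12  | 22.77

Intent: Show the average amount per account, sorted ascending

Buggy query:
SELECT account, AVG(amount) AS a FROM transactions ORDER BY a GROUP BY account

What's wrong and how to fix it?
Bug: GROUP BY must precede ORDER BY

Fix: Move ORDER BY to the end, after GROUP BY

Corrected query:
SELECT account, AVG(amount) AS a FROM transactions GROUP BY account ORDER BY a

Result:
account | a          
--------+------------
ACC-103 | 273.645    
ACC-106 | 2448.213333
ACC-102 | 2539.593333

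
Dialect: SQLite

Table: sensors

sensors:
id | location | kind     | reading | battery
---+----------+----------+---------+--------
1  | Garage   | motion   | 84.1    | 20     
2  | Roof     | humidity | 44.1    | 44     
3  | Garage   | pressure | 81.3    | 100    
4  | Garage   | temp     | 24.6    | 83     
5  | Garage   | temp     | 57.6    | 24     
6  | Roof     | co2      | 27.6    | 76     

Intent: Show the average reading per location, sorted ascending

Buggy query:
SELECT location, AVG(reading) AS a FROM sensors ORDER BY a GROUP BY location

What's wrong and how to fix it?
Bug: ORDER BY appears before GROUP BY; SQL clause order requires GROUP BY first

Fix: Move ORDER BY to the end, after GROUP BY

Corrected query:
SELECT location, AVG(reading) AS a FROM sensors GROUP BY location ORDER BY a

Result:
location | a    
---------+------
Roof     | 35.85
Garage   | 61.9 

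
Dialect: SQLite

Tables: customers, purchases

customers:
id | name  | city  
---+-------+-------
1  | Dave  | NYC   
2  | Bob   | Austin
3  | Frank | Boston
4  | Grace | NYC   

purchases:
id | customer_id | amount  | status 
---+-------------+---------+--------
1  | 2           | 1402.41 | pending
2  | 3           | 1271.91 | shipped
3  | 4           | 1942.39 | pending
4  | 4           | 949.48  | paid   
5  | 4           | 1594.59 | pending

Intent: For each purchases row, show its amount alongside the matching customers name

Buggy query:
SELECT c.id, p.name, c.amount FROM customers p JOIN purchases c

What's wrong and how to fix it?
Bug: JOIN with no ON clause produces a cartesian product; every purchases row pairs with every customers row

Fix: Add ON c.customer_id = p.id to the JOIN

Corrected query:
SELECT c.id, p.name, c.amount FROM customers p JOIN purchases c ON c.customer_id = p.id

Result:
id | name  | amount 
---+-------+--------
1  | Bob   | 1402.41
2  | Frank | 1271.91
3  | Grace | 1942.39
4  | Grace | 949.48 
5  | Grace | 1594.59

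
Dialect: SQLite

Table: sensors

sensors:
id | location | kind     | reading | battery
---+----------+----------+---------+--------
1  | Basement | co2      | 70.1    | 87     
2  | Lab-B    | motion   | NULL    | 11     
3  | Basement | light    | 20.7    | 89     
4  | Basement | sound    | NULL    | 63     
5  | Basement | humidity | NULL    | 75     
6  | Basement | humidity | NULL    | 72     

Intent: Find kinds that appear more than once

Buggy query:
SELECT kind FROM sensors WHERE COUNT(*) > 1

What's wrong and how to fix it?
Bug: WHERE can't reference COUNT(*); aggregates are computed after WHERE

Fix: GROUP BY kind, then filter groups with HAVING COUNT(*) > 1

Corrected query:
SELECT kind FROM sensors GROUP BY kind HAVING COUNT(*) > 1

Result:
kind    
--------
humidity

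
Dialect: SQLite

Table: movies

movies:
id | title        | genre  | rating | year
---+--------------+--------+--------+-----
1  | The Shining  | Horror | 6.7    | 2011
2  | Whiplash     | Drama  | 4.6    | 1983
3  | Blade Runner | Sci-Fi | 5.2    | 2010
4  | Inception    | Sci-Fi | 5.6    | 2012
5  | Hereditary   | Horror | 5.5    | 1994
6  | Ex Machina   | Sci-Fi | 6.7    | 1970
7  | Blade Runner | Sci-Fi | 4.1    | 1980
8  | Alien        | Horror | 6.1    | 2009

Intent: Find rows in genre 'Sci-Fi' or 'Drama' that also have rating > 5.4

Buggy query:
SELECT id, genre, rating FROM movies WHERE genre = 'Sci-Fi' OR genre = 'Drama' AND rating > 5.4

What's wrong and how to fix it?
Bug: AND binds tighter than OR, so this parses as genre = 'Sci-Fi' OR (genre = 'Drama' AND rating > 5.4)

Fix: Add parentheses around the OR so the AND applies to both alternatives

Corrected query:
SELECT id, genre, rating FROM movies WHERE (genre = 'Sci-Fi' OR genre = 'Drama') AND rating > 5.4

Result:
id | genre  | rating
---+--------+-------
4  | Sci-Fi | 5.6   
6  | Sci-Fi | 6.7   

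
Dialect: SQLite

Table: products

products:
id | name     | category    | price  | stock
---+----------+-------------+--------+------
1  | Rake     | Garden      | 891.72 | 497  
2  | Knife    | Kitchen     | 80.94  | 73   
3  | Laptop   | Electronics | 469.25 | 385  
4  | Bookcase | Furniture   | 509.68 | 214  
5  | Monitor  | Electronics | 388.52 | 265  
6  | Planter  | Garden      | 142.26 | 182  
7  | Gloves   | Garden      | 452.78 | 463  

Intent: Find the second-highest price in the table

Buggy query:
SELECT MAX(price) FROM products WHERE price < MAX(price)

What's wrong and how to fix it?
Bug: The inner MAX is an aggregate inside WHERE, which is not allowed

Fix: Put the inner MAX in a scalar subquery

Corrected query:
SELECT MAX(price) FROM products WHERE price < (SELECT MAX(price) FROM products)

Result:
MAX(price)
----------
509.68    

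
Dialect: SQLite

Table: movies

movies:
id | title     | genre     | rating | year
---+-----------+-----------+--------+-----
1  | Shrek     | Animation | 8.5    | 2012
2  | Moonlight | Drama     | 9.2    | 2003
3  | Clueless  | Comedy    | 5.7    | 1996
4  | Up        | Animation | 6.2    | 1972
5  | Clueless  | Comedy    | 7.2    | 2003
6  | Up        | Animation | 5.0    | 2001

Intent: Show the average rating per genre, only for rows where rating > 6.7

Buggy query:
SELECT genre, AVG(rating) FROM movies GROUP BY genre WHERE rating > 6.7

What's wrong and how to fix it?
Bug: WHERE cannot follow GROUP BY

Fix: Move the WHERE clause before GROUP BY

Corrected query:
SELECT genre, AVG(rating) FROM movies WHERE rating > 6.7 GROUP BY genre

Result:
genre     | AVG(rating)
----------+------------
Animation | 8.5        
Comedy    | 7.2        
Drama     | 9.2        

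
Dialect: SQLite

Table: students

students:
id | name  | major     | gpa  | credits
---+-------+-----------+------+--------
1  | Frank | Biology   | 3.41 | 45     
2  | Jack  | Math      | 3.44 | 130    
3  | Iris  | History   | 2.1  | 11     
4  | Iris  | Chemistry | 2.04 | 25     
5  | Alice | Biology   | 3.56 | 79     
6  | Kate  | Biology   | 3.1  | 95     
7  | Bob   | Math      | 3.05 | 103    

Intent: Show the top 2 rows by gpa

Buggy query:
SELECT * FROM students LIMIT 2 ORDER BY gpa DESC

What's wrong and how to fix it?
Bug: ORDER BY cannot follow LIMIT; LIMIT is the final clause

Fix: Swap the clauses: ORDER BY first, then LIMIT

Corrected query:
SELECT * FROM students ORDER BY gpa DESC LIMIT 2

Result:
id | name  | major   | gpa  | credits
---+-------+---------+------+--------
5  | Alice | Biology | 3.56 | 79     
2  | Jack  | Math    | 3.44 | 130    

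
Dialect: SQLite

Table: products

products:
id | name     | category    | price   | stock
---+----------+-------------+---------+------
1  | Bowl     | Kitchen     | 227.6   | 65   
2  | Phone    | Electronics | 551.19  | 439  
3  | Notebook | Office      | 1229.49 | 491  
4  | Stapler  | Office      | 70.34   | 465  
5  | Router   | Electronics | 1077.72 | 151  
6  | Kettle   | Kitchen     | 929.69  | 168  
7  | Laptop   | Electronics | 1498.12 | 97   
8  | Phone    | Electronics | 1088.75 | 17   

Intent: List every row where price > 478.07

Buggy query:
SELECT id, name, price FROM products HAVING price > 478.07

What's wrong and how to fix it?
Bug: HAVING filters the output of aggregation, but this query has no GROUP BY and no aggregate functions, so SQLite rejects it (HAVING clause on a non-aggregate query); the condition here is per row

Fix: Replace HAVING with WHERE since the condition applies to individual rows

Corrected query:
SELECT id, name, price FROM products WHERE price > 478.07

Result:
id | name     | price  
---+----------+--------
2  | Phone    | 551.19 
3  | Notebook | 1229.49
5  | Router   | 1077.72
6  | Kettle   | 929.69 
7  | Laptop   | 1498.12
8  | Phone    | 1088.75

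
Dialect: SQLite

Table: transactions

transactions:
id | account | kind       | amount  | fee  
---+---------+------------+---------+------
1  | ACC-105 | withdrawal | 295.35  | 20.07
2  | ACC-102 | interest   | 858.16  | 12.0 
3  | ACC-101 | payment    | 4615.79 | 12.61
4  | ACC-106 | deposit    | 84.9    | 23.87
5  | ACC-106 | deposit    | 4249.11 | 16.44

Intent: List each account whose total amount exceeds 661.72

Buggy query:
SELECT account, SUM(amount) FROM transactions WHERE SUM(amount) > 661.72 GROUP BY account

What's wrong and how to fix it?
Bug: Aggregate functions cannot appear in a WHERE clause

Fix: Use HAVING (which filters groups after aggregation) instead of WHERE

Corrected query:
SELECT account, SUM(amount) FROM transactions GROUP BY account HAVING SUM(amount) > 661.72

Result:
account | SUM(amount)
--------+------------
ACC-101 | 4615.79    
ACC-102 | 858.16     
ACC-106 | 4334.01    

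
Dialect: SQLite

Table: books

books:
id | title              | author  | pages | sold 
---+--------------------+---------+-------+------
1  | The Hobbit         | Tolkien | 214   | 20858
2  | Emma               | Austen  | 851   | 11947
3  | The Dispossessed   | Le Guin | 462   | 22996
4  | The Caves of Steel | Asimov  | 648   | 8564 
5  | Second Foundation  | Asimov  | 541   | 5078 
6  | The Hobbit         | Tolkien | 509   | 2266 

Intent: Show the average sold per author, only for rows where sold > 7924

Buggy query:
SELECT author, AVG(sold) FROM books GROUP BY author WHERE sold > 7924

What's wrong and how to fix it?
Bug: Row-level WHERE must come before GROUP BY in the clause order

Fix: Place WHERE between FROM and GROUP BY

Corrected query:
SELECT author, AVG(sold) FROM books WHERE sold > 7924 GROUP BY author

Result:
author  | AVG(sold)
--------+----------
Asimov  | 8564     
Austen  | 11947    
Le Guin | 22996    
Tolkien | 20858    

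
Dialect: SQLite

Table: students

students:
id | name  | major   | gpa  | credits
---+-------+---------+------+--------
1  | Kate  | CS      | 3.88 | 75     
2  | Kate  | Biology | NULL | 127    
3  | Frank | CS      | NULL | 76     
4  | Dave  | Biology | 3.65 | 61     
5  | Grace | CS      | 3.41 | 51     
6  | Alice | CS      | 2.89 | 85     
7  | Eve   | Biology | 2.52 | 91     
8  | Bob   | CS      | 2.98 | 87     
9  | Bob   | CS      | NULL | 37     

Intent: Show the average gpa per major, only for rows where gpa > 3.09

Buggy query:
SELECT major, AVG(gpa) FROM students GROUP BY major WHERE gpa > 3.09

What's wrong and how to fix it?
Bug: Row-level WHERE must come before GROUP BY in the clause order

Fix: Place WHERE between FROM and GROUP BY

Corrected query:
SELECT major, AVG(gpa) FROM students WHERE gpa > 3.09 GROUP BY major

Result:
major   | AVG(gpa)
--------+---------
Biology | 3.65    
CS      | 3.645   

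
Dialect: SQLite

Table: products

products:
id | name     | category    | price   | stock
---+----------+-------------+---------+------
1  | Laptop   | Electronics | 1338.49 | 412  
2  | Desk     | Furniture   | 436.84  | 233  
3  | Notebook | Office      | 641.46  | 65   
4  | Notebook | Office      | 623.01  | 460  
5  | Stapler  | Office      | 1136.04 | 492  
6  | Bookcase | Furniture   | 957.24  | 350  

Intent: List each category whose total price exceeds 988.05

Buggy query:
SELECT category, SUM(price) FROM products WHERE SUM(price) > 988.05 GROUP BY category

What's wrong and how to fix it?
Bug: WHERE runs before GROUP BY, so aggregates aren't available there

Fix: Move the aggregate condition to a HAVING clause

Corrected query:
SELECT category, SUM(price) FROM products GROUP BY category HAVING SUM(price) > 988.05

Result:
category    | SUM(price)
------------+-----------
Electronics | 1338.49   
Furniture   | 1394.08   
Office      | 2400.51   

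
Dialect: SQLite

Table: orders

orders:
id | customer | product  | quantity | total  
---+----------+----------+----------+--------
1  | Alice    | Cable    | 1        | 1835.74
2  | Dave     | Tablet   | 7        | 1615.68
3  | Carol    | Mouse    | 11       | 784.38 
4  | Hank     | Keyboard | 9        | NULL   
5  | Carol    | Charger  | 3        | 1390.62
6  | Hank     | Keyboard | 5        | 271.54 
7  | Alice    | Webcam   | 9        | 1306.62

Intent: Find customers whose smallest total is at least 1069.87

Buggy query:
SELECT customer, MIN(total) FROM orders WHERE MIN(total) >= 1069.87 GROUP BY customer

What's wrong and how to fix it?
Bug: Aggregates like MIN are computed per group after WHERE runs

Fix: Replace WHERE with HAVING after the GROUP BY

Corrected query:
SELECT customer, MIN(total) FROM orders GROUP BY customer HAVING MIN(total) >= 1069.87

Result:
customer | MIN(total)
---------+-----------
Alice    | 1306.62   
Dave     | 1615.68   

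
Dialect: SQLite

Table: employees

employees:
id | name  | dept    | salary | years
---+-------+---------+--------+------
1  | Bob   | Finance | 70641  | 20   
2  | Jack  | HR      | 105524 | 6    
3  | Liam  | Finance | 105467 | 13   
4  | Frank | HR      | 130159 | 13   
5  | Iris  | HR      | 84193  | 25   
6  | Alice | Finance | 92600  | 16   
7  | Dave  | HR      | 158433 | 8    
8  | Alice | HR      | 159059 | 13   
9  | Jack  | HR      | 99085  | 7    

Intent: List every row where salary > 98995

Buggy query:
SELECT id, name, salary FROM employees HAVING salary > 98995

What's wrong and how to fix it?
Bug: HAVING filters the output of aggregation, but this query has no GROUP BY and no aggregate functions, so SQLite rejects it (HAVING clause on a non-aggregate query); the condition here is per row

Fix: Replace HAVING with WHERE since the condition applies to individual rows

Corrected query:
SELECT id, name, salary FROM employees WHERE salary > 98995

Result:
id | name  | salary
---+-------+-------
2  | Jack  | 105524
3  | Liam  | 105467
4  | Frank | 130159
7  | Dave  | 158433
8  | Alice | 159059
9  | Jack  | 99085 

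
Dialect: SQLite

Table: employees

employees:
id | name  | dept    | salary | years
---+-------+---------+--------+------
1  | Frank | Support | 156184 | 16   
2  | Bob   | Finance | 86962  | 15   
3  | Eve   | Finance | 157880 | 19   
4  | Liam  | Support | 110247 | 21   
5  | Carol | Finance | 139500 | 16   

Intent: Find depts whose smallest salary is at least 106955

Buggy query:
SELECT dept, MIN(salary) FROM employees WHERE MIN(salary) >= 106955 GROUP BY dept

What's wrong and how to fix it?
Bug: Aggregates like MIN are computed per group after WHERE runs

Fix: Use HAVING for the per-group MIN condition

Corrected query:
SELECT dept, MIN(salary) FROM employees GROUP BY dept HAVING MIN(salary) >= 106955

Result:
dept    | MIN(salary)
--------+------------
Support | 110247     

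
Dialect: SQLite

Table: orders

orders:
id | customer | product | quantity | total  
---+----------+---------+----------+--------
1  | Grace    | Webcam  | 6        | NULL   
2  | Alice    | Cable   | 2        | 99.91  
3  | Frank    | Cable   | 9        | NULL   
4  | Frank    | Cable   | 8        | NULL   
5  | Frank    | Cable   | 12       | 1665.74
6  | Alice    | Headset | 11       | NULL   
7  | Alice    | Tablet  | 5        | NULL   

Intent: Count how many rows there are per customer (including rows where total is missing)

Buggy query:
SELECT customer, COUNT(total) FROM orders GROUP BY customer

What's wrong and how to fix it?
Bug: COUNT(total) skips NULLs, so groups with missing total are undercounted

Fix: Use COUNT(*) to count all rows regardless of NULL

Corrected query:
SELECT customer, COUNT(*) FROM orders GROUP BY customer

Result:
customer | COUNT(*)
---------+---------
Alice    | 3       
Frank    | 3       
Grace    | 1       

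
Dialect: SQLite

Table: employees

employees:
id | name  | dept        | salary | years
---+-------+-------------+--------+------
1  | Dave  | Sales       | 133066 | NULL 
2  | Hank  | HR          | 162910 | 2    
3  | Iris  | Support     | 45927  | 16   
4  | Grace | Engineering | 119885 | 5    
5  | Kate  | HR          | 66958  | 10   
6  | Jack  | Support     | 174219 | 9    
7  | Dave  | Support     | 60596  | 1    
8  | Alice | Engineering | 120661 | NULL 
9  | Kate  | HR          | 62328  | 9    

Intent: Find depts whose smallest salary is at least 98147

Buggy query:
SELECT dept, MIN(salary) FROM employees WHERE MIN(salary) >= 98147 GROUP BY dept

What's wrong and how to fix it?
Bug: Aggregates like MIN are computed per group after WHERE runs

Fix: Replace WHERE with HAVING after the GROUP BY

Corrected query:
SELECT dept, MIN(salary) FROM employees GROUP BY dept HAVING MIN(salary) >= 98147

Result:
dept        | MIN(salary)
------------+------------
Engineering | 119885     
Sales       | 133066     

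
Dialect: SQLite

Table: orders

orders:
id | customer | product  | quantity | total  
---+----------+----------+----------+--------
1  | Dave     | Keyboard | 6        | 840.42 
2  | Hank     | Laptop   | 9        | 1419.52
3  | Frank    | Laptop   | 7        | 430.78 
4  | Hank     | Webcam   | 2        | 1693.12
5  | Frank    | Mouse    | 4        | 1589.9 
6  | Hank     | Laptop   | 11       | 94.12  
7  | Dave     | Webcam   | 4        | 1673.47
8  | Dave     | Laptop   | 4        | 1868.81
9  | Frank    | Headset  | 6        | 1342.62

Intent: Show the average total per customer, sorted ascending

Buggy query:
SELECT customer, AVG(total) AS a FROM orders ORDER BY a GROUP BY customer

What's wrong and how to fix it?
Bug: GROUP BY must precede ORDER BY

Fix: Reorder: SELECT … FROM … GROUP BY … ORDER BY …

Corrected query:
SELECT customer, AVG(total) AS a FROM orders GROUP BY customer ORDER BY a

Result:
customer | a      
---------+--------
Hank     | 1068.92
Frank    | 1121.1 
Dave     | 1460.9 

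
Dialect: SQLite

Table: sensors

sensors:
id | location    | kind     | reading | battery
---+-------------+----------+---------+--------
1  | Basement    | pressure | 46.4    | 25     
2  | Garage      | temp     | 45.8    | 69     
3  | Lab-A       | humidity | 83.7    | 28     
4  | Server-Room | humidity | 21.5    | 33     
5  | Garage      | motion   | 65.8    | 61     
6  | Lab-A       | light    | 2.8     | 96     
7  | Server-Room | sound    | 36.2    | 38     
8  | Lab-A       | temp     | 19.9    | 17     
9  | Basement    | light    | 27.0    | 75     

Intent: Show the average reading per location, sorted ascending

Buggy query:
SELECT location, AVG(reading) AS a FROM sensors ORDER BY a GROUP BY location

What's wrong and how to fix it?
Bug: ORDER BY appears before GROUP BY; SQL clause order requires GROUP BY first

Fix: Move ORDER BY to the end, after GROUP BY

Corrected query:
SELECT location, AVG(reading) AS a FROM sensors GROUP BY location ORDER BY a

Result:
location    | a        
------------+----------
Server-Room | 28.85    
Lab-A       | 35.466667
Basement    | 36.7     
Garage      | 55.8     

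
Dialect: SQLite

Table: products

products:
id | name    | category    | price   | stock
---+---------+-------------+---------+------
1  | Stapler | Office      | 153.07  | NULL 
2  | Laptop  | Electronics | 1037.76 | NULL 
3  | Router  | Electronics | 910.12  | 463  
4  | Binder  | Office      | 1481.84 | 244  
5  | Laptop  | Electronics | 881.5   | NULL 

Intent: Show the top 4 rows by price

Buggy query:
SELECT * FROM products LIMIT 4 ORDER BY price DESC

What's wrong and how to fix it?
Bug: ORDER BY cannot follow LIMIT; LIMIT is the final clause

Fix: Sort with ORDER BY, then apply LIMIT

Corrected query:
SELECT * FROM products ORDER BY price DESC LIMIT 4

Result:
id | name   | category    | price   | stock
---+--------+-------------+---------+------
4  | Binder | Office      | 1481.84 | 244  
2  | Laptop | Electronics | 1037.76 | NULL 
3  | Router | Electronics | 910.12  | 463  
5  | Laptop | Electronics | 881.5   | NULL 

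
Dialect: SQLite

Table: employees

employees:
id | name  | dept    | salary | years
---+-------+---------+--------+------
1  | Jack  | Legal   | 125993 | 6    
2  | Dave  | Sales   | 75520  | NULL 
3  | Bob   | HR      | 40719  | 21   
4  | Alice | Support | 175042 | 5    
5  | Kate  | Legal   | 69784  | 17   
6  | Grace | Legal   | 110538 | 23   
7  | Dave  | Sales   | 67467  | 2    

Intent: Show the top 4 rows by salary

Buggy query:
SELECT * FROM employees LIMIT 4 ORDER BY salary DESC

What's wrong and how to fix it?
Bug: LIMIT must come after ORDER BY

Fix: Swap the clauses: ORDER BY first, then LIMIT

Corrected query:
SELECT * FROM employees ORDER BY salary DESC LIMIT 4

Result:
id | name  | dept    | salary | years
---+-------+---------+--------+------
4  | Alice | Support | 175042 | 5    
1  | Jack  | Legal   | 125993 | 6    
6  | Grace | Legal   | 110538 | 23   
2  | Dave  | Sales   | 75520  | NULL 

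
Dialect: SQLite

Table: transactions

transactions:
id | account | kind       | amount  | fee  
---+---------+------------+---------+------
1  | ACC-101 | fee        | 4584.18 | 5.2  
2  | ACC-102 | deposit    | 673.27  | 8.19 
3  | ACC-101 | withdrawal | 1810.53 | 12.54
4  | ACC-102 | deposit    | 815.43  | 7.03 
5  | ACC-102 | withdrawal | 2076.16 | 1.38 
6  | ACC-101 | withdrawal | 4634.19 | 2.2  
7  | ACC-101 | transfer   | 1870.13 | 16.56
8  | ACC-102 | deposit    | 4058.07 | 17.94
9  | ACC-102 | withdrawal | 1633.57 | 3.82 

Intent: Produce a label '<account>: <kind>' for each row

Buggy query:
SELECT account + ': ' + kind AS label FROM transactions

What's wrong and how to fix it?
Bug: SQLite uses || for string concatenation; + coerces text to numbers (yielding 0)

Fix: Replace + with || to concatenate text

Corrected query:
SELECT account || ': ' || kind AS label FROM transactions

Result:
label              
-------------------
ACC-101: fee       
ACC-102: deposit   
ACC-101: withdrawal
ACC-102: deposit   
ACC-102: withdrawal
ACC-101: withdrawal
ACC-101: transfer  
ACC-102: deposit   
ACC-102: withdrawal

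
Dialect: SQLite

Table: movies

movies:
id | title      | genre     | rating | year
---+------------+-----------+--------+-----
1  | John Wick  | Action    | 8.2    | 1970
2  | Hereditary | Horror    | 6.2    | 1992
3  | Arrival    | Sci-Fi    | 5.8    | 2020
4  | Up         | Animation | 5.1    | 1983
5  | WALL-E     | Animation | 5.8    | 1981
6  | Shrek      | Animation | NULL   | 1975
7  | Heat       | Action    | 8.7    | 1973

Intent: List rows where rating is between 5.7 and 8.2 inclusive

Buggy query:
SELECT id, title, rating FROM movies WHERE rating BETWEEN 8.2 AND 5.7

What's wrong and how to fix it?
Bug: BETWEEN expects the lower bound first; with 8.2 AND 5.7 the range is empty

Fix: Write BETWEEN 5.7 AND 8.2

Corrected query:
SELECT id, title, rating FROM movies WHERE rating BETWEEN 5.7 AND 8.2

Result:
id | title      | rating
---+------------+-------
1  | John Wick  | 8.2   
2  | Hereditary | 6.2   
3  | Arrival    | 5.8   
5  | WALL-E     | 5.8   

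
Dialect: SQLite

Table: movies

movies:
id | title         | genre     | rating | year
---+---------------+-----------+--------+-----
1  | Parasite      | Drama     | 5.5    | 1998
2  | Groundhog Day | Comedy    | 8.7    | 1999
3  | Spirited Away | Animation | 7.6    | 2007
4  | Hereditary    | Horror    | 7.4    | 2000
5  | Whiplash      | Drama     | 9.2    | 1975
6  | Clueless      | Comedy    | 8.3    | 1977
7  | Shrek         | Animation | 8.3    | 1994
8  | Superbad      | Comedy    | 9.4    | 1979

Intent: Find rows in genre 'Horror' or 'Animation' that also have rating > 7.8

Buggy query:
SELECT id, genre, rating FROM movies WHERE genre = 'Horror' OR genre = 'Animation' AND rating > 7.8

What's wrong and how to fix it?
Bug: AND binds tighter than OR, so this parses as genre = 'Horror' OR (genre = 'Animation' AND rating > 7.8)

Fix: Group the OR with parentheses (or use IN), then AND the threshold

Corrected query:
SELECT id, genre, rating FROM movies WHERE (genre = 'Horror' OR genre = 'Animation') AND rating > 7.8

Result:
id | genre     | rating
---+-----------+-------
7  | Animation | 8.3   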